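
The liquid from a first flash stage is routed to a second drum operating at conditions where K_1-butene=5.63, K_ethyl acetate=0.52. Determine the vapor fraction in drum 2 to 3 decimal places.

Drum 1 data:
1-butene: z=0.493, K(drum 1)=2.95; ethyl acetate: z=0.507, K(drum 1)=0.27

Drum 1:
Let ψ₁ = V/F and solve Σ zᵢ(Kᵢ−1)/(1+ψ₁(Kᵢ−1)) = 0.
g(0) = ΣzᵢKᵢ − 1 = 0.591 and g(1) = 1 − Σzᵢ/Kᵢ = -1.045, so a root lies in (0, 1).
Iterate (Newton) starting at ψ₁ = 0.5:
  ψ₁ = 0.500: g = -0.0961, g' = -1.151 → ψ₁ = 0.416
  ψ₁ = 0.416: g = -0.0013, g' = -1.129 → ψ₁ = 0.415
Converged at ψ₁ = 0.415.
Drum-1 compositions:
  1-butene: x = 0.272, y = 0.804
  ethyl acetate: x = 0.728, y = 0.196
Drum-2 feed = drum-1 liquid: z₂ = (0.2724, 0.7276).
Drum 2:
Binary case is linear: z₁(K₁−1)(1+ψ₂(K₂−1)) + z₂(K₂−1)(1+ψ₂(K₁−1)) = 0
⇒ ψ₂ = [z₁(K₁−1)+z₂(K₂−1)] / [−(K₁−1)(K₂−1)] = 0.9119/2.2224 = 0.410
  1-butene: x = 0.094, y = 0.529
  ethyl acetate: x = 0.906, y = 0.471

V/F (drum 2) = 0.410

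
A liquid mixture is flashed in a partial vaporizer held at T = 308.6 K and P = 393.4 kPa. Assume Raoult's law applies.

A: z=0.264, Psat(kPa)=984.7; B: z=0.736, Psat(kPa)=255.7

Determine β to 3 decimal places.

β = 0.265

Raoult's law: Kᵢ = Pᵢˢᵃᵗ/P = Pᵢˢᵃᵗ/393.4.
  K_A = 984.7/393.4 = 2.50305, K_B = 255.7/393.4 = 0.64997
Let β = V/F and solve Σ zᵢ(Kᵢ−1)/(1+β(Kᵢ−1)) = 0.
Feasibility: ΣzᵢKᵢ = 1.139, Σzᵢ/Kᵢ = 1.238 — both > 1, two phases present.
Binary case is linear: z₁(K₁−1)(1+β(K₂−1)) + z₂(K₂−1)(1+β(K₁−1)) = 0
⇒ β = [z₁(K₁−1)+z₂(K₂−1)] / [−(K₁−1)(K₂−1)] = 0.1392/0.5261 = 0.265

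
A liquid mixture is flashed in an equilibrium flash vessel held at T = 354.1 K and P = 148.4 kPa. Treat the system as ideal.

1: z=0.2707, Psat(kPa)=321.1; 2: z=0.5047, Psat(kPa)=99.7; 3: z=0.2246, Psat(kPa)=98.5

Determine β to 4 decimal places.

Raoult's law: Kᵢ = Pᵢˢᵃᵗ/P = Pᵢˢᵃᵗ/148.4.
  K_1 = 321.1/148.4 = 2.163747, K_2 = 99.7/148.4 = 0.671833, K_3 = 98.5/148.4 = 0.663747
Newton iteration, β⁰ = 0.5:
  β = 0.5000: g = -0.08978, g' = -0.2610 → β = 0.1560
  β = 0.1560: g = 0.01235, g' = -0.3513 → β = 0.1912
  β = 0.1912: g = 0.00027, g' = -0.3362 → β = 0.1920
Converged at β = 0.1920.

β = 0.1920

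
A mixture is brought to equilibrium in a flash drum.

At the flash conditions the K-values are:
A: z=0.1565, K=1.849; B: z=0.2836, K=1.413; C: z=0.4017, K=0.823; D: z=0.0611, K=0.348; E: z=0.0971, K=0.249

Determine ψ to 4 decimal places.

Let ψ = V/F and solve Σ zᵢ(Kᵢ−1)/(1+ψ(Kᵢ−1)) = 0.
g(0) = ΣzᵢKᵢ − 1 = 0.0661 and g(1) = 1 − Σzᵢ/Kᵢ = -0.3390, so a root lies in (0, 1).
Newton iteration, ψ⁰ = 0.5:
  ψ = 0.5000: g = -0.06353, g' = -0.3016 → ψ = 0.2894
  ψ = 0.2894: g = -0.00592, g' = -0.2541 → ψ = 0.2661
  ψ = 0.2661: g = -0.00003, g' = -0.2517 → ψ = 0.2660
Converged at ψ = 0.2660.

ψ = 0.2660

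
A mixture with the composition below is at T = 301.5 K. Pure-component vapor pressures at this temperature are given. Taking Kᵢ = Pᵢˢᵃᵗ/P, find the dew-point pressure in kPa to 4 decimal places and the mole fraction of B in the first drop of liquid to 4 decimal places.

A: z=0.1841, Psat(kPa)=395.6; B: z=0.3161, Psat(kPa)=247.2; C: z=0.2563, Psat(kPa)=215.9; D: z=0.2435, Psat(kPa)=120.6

Pdew = 202.0085 kPa, x_B = 0.2583

At the dew point ψ → 1, so Σzᵢ/Kᵢ = 1 with Kᵢ = Pᵢˢᵃᵗ/P ⇒ 1/P = Σzᵢ/Pᵢˢᵃᵗ.
1/P = 0.1841/395.6 + 0.3161/247.2 + 0.2563/215.9 + 0.2435/120.6 = 0.0049503 ⇒ P = 202.0085 kPa
xᵢ = zᵢP/Pᵢˢᵃᵗ ⇒ x_B = 0.3161·202.0085/247.2 = 0.2583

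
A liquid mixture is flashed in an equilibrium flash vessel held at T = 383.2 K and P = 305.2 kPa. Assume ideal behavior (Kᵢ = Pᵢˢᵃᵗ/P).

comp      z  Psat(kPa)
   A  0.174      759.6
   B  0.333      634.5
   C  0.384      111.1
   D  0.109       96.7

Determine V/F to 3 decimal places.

Raoult's law: Kᵢ = Pᵢˢᵃᵗ/P = Pᵢˢᵃᵗ/305.2.
  K_A = 759.6/305.2 = 2.48886, K_B = 634.5/305.2 = 2.07896, K_C = 111.1/305.2 = 0.36402, K_D = 96.7/305.2 = 0.31684
Rachford–Rice: g(V/F) = Σ zᵢ(Kᵢ−1)/(1+V/F(Kᵢ−1)) = 0.
Check two-phase: ΣzᵢKᵢ = 1.300 > 1 and Σzᵢ/Kᵢ = 1.629 > 1, so g(0) = 0.300 > 0 and g(1) = -0.629 < 0.
Newton–Raphson from V/F = 0.46:
  V/F = 0.460: g = -0.0599, g' = -0.728 → V/F = 0.378
  V/F = 0.378: g = -0.0007, g' = -0.715 → V/F = 0.377
Converged at V/F = 0.377.

V/F = 0.377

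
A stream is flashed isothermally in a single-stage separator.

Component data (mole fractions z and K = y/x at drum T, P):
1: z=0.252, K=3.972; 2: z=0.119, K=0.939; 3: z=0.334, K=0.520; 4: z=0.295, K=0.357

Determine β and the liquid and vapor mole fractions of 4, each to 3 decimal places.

Rachford–Rice: g(β) = Σ zᵢ(Kᵢ−1)/(1+β(Kᵢ−1)) = 0.
Feasibility: ΣzᵢKᵢ = 1.392, Σzᵢ/Kᵢ = 1.659 — both > 1, two phases present.
Iterate (Newton) starting at β = 0.58:
  β = 0.580: g = -0.2572, g' = -0.758 → β = 0.241
  β = 0.241: g = 0.0234, g' = -1.026 → β = 0.264
Converged at β = 0.264.
Compositions from xᵢ = zᵢ/(1+β(Kᵢ−1)), yᵢ = Kᵢxᵢ:
  1: x = 0.141, y = 0.561
  2: x = 0.121, y = 0.114
  3: x = 0.383, y = 0.199
  4: x = 0.355, y = 0.127

β = 0.264, x_4 = 0.355, y_4 = 0.127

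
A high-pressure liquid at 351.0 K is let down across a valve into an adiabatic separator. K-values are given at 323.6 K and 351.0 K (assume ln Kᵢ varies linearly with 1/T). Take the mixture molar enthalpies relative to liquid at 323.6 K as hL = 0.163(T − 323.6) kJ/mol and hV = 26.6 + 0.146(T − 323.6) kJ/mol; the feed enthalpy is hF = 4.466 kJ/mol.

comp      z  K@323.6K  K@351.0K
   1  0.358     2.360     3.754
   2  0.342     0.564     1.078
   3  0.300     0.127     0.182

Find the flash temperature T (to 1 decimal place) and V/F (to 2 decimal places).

Adiabatic flash: solve Rachford–Rice at each trial T, then check hF = ψ·hV(T) + (1−ψ)·hL(T).
  T = 323.6 K: K = (2.360, 0.564, 0.127), RR gives ψ = 0.083, H_out = 2.221 kJ/mol
  T = 351.0 K: K = (3.754, 1.078, 0.182), RR gives ψ = 0.524, H_out = 18.153 kJ/mol
  T = 337.3 K: K = (3.005, 0.790, 0.153), RR gives ψ = 0.332, H_out = 10.995 kJ/mol
  T = 330.5 K: K = (2.672, 0.671, 0.140), RR gives ψ = 0.218, H_out = 6.890 kJ/mol
  T = 327.1 K: K = (2.515, 0.616, 0.133), RR gives ψ = 0.154, H_out = 4.667 kJ/mol
  T = 325.4 K: K = (2.439, 0.590, 0.130), RR gives ψ = 0.121, H_out = 3.502 kJ/mol
Linear interpolation between T = 325.4 (H_out = 3.502) and T = 327.1 (H_out = 4.667) on hF = 4.466 gives T ≈ 326.8 K, at which ψ = 0.15.

T = 326.8 K, V/F = 0.15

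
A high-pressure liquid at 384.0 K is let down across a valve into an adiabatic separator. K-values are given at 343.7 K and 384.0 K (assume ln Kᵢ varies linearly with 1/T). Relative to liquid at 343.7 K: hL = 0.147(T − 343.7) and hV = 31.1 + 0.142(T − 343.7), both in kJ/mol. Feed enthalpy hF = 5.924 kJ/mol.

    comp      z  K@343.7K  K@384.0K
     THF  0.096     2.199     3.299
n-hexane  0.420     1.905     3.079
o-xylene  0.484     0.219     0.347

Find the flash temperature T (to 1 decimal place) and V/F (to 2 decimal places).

Adiabatic flash: solve Rachford–Rice at each trial T, then check hF = ψ·hV(T) + (1−ψ)·hL(T).
  T = 343.7 K: K = (2.199, 1.905, 0.219), RR gives ψ = 0.155, H_out = 4.835 kJ/mol
  T = 384.0 K: K = (3.299, 3.079, 0.347), RR gives ψ = 0.562, H_out = 23.280 kJ/mol
  T = 363.9 K: K = (2.725, 2.456, 0.279), RR gives ψ = 0.394, H_out = 15.185 kJ/mol
  T = 353.8 K: K = (2.456, 2.171, 0.248), RR gives ψ = 0.290, H_out = 10.490 kJ/mol
  T = 348.8 K: K = (2.327, 2.037, 0.234), RR gives ψ = 0.229, H_out = 7.852 kJ/mol
  T = 346.2 K: K = (2.261, 1.969, 0.226), RR gives ψ = 0.193, H_out = 6.362 kJ/mol
  T = 344.9 K: K = (2.229, 1.936, 0.222), RR gives ψ = 0.174, H_out = 5.580 kJ/mol
Linear interpolation between T = 344.9 (H_out = 5.580) and T = 346.2 (H_out = 6.362) on hF = 5.924 gives T ≈ 345.5 K, at which ψ = 0.18.

T = 345.5 K, V/F = 0.18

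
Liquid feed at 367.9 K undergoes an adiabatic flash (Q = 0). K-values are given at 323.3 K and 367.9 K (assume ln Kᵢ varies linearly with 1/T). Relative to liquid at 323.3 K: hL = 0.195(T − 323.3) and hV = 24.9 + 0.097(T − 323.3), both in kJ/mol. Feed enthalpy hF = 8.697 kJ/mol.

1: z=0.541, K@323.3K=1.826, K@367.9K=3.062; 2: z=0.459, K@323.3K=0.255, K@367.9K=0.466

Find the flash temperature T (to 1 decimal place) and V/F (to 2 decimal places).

Adiabatic flash: solve Rachford–Rice at each trial T, then check hF = ψ·hV(T) + (1−ψ)·hL(T).
  T = 323.3 K: K = (1.826, 0.255), RR gives ψ = 0.170, H_out = 4.245 kJ/mol
  T = 367.9 K: K = (3.062, 0.466), RR gives ψ = 0.791, H_out = 24.926 kJ/mol
  T = 345.6 K: K = (2.404, 0.351), RR gives ψ = 0.507, H_out = 15.873 kJ/mol
  T = 334.5 K: K = (2.106, 0.301), RR gives ψ = 0.359, H_out = 10.735 kJ/mol
  T = 328.9 K: K = (1.964, 0.278), RR gives ψ = 0.272, H_out = 7.726 kJ/mol
  T = 331.7 K: K = (2.034, 0.289), RR gives ψ = 0.317, H_out = 9.278 kJ/mol
  T = 330.3 K: K = (1.999, 0.283), RR gives ψ = 0.295, H_out = 8.515 kJ/mol
Linear interpolation between T = 330.3 (H_out = 8.515) and T = 331.7 (H_out = 9.278) on hF = 8.697 gives T ≈ 330.6 K, at which ψ = 0.30.

T = 330.6 K, V/F = 0.30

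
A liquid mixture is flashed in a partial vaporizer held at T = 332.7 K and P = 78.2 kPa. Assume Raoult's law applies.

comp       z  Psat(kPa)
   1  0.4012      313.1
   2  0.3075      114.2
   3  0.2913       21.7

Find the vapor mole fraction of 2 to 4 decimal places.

y_2 = 0.3321

Raoult's law: Kᵢ = Pᵢˢᵃᵗ/P = Pᵢˢᵃᵗ/78.2.
  K_1 = 313.1/78.2 = 4.003836, K_2 = 114.2/78.2 = 1.460358, K_3 = 21.7/78.2 = 0.277494
Let ψ = V/F and solve Σ zᵢ(Kᵢ−1)/(1+ψ(Kᵢ−1)) = 0.
g(0) = ΣzᵢKᵢ − 1 = 1.1362 and g(1) = 1 − Σzᵢ/Kᵢ = -0.3605, so a root lies in (0, 1).
Iterate (Newton) starting at ψ = 0.5:
  ψ = 0.5000: g = 0.26726, g' = -0.9941 → ψ = 0.7688
  ψ = 0.7688: g = -0.00479, g' = -1.1357 → ψ = 0.7646
Converged at ψ = 0.7646.
Compositions from xᵢ = zᵢ/(1+ψ(Kᵢ−1)), yᵢ = Kᵢxᵢ:
  1: x = 0.1217, y = 0.4872
  2: x = 0.2274, y = 0.3321
  3: x = 0.6509, y = 0.1806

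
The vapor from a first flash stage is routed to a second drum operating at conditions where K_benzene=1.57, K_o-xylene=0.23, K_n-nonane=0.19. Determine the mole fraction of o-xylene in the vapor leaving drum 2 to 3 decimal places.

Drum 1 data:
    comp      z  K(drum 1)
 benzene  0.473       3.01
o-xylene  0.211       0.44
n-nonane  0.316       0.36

Drum 1:
Rachford–Rice: g(ψ₁) = Σ zᵢ(Kᵢ−1)/(1+ψ₁(Kᵢ−1)) = 0.
Check two-phase: ΣzᵢKᵢ = 1.630 > 1 and Σzᵢ/Kᵢ = 1.514 > 1, so g(0) = 0.630 > 0 and g(1) = -0.514 < 0.
Newton–Raphson from ψ₁ = 0.55:
  ψ₁ = 0.550: g = -0.0313, g' = -0.877 → ψ₁ = 0.514
Converged at ψ₁ = 0.514.
Drum-1 compositions:
  benzene: x = 0.233, y = 0.700
  o-xylene: x = 0.296, y = 0.130
  n-nonane: x = 0.471, y = 0.170
Drum-2 feed = drum-1 vapor: z₂ = (0.7000, 0.1304, 0.1696).
Drum 2:
Material balance + equilibrium reduce to Σ zᵢ(Kᵢ−1)/(1+ψ₂(Kᵢ−1)) = 0.
g(0) = ΣzᵢKᵢ − 1 = 0.161 and g(1) = 1 − Σzᵢ/Kᵢ = -0.905, so a root lies in (0, 1).
Newton iteration, ψ₂⁰ = 0.5:
  ψ₂ = 0.500: g = -0.0836, g' = -0.656 → ψ₂ = 0.373
  ψ₂ = 0.373: g = -0.0084, g' = -0.535 → ψ₂ = 0.357
Converged at ψ₂ = 0.357.
  benzene: x = 0.582, y = 0.913
  o-xylene: x = 0.180, y = 0.041
  n-nonane: x = 0.238, y = 0.045

y_o-xylene (drum 2) = 0.041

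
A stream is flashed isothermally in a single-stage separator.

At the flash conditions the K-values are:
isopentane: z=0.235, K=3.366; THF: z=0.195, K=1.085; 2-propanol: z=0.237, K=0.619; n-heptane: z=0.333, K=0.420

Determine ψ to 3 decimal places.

Newton iteration, ψ⁰ = 0.5:
  ψ = 0.500: g = -0.1130, g' = -0.552 → ψ = 0.295
  ψ = 0.295: g = 0.0086, g' = -0.664 → ψ = 0.308
  ψ = 0.308: g = 0.0001, g' = -0.651 → ψ = 0.309
Converged at ψ = 0.309.

ψ = 0.309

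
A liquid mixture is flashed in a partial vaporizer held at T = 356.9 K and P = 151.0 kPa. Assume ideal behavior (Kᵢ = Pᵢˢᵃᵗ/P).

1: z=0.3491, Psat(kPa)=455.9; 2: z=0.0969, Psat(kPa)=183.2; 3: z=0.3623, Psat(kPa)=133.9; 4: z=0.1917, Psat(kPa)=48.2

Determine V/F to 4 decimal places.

V/F = 0.7277

Raoult's law: Kᵢ = Pᵢˢᵃᵗ/P = Pᵢˢᵃᵗ/151.0.
  K_1 = 455.9/151.0 = 3.019205, K_2 = 183.2/151.0 = 1.213245, K_3 = 133.9/151.0 = 0.886755, K_4 = 48.2/151.0 = 0.319205
Rachford–Rice: g(V/F) = Σ zᵢ(Kᵢ−1)/(1+V/F(Kᵢ−1)) = 0.
Check two-phase: ΣzᵢKᵢ = 1.5540 > 1 and Σzᵢ/Kᵢ = 1.2046 > 1, so g(0) = 0.5540 > 0 and g(1) = -0.2046 < 0.
Newton iteration, V/F⁰ = 0.5:
  V/F = 0.5000: g = 0.12809, g' = -0.5655 → V/F = 0.7265
  V/F = 0.7265: g = 0.00069, g' = -0.5905 → V/F = 0.7277
Converged at V/F = 0.7277.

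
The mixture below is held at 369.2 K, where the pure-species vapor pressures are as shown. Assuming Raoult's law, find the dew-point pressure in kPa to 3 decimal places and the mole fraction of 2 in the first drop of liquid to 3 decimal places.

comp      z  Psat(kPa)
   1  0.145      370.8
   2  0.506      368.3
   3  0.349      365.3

At the dew point ψ → 1, so Σzᵢ/Kᵢ = 1 with Kᵢ = Pᵢˢᵃᵗ/P ⇒ 1/P = Σzᵢ/Pᵢˢᵃᵗ.
1/P = 0.145/370.8 + 0.506/368.3 + 0.349/365.3 = 0.002720 ⇒ P = 367.606 kPa
xᵢ = zᵢP/Pᵢˢᵃᵗ ⇒ x_2 = 0.506·367.606/368.3 = 0.505

Pdew = 367.606 kPa, x_2 = 0.505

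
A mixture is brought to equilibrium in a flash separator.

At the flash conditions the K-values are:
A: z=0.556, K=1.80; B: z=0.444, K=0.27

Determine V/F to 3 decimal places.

V/F = 0.207

Material balance + equilibrium reduce to Σ zᵢ(Kᵢ−1)/(1+V/F(Kᵢ−1)) = 0.
Check two-phase: ΣzᵢKᵢ = 1.121 > 1 and Σzᵢ/Kᵢ = 1.953 > 1, so g(0) = 0.121 > 0 and g(1) = -0.953 < 0.
Newton iteration, V/F⁰ = 0.66:
  V/F = 0.660: g = -0.3344, g' = -1.034 → V/F = 0.336
  V/F = 0.336: g = -0.0792, g' = -0.637 → V/F = 0.212
  V/F = 0.212: g = -0.0032, g' = -0.591 → V/F = 0.207
Converged at V/F = 0.207.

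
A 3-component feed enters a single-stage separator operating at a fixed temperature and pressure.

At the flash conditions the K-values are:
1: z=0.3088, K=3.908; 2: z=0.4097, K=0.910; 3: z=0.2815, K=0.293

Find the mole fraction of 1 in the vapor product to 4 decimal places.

y_1 = 0.4775

Let ψ = V/F and solve Σ zᵢ(Kᵢ−1)/(1+ψ(Kᵢ−1)) = 0.
Check two-phase: ΣzᵢKᵢ = 1.6621 > 1 and Σzᵢ/Kᵢ = 1.4900 > 1, so g(0) = 0.6621 > 0 and g(1) = -0.4900 < 0.
Iterate (Newton) starting at ψ = 0.5:
  ψ = 0.5000: g = 0.01948, g' = -0.7739 → ψ = 0.5252
  ψ = 0.5252: g = 0.00008, g' = -0.7685 → ψ = 0.5253
Converged at ψ = 0.5253.
Compositions from xᵢ = zᵢ/(1+ψ(Kᵢ−1)), yᵢ = Kᵢxᵢ:
  1: x = 0.1222, y = 0.4775
  2: x = 0.4300, y = 0.3913
  3: x = 0.4478, y = 0.1312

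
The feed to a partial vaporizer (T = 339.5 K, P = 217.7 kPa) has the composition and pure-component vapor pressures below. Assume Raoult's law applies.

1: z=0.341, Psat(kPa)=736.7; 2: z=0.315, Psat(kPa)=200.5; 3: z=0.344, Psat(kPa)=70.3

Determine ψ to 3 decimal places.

Raoult's law: Kᵢ = Pᵢˢᵃᵗ/P = Pᵢˢᵃᵗ/217.7.
  K_1 = 736.7/217.7 = 3.38401, K_2 = 200.5/217.7 = 0.92099, K_3 = 70.3/217.7 = 0.32292
Let ψ = V/F and solve Σ zᵢ(Kᵢ−1)/(1+ψ(Kᵢ−1)) = 0.
Check two-phase: ΣzᵢKᵢ = 1.555 > 1 and Σzᵢ/Kᵢ = 1.508 > 1, so g(0) = 0.555 > 0 and g(1) = -0.508 < 0.
Iterate (Newton) starting at ψ = 0.38:
  ψ = 0.380: g = 0.0873, g' = -0.822 → ψ = 0.486
  ψ = 0.486: g = 0.0034, g' = -0.768 → ψ = 0.491
Converged at ψ = 0.491.

ψ = 0.491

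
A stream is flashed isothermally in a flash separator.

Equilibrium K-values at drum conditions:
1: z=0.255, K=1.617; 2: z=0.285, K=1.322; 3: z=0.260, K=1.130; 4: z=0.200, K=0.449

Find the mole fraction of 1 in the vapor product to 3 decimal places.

Iterate (Newton) starting at ψ = 0.5:
  ψ = 0.500: g = 0.0789, g' = -0.198 → ψ = 0.898
  ψ = 0.898: g = -0.0155, g' = -0.300 → ψ = 0.846
  ψ = 0.846: g = -0.0006, g' = -0.277 → ψ = 0.844
Converged at ψ = 0.844.
Compositions from xᵢ = zᵢ/(1+ψ(Kᵢ−1)), yᵢ = Kᵢxᵢ:
  1: x = 0.168, y = 0.271
  2: x = 0.224, y = 0.296
  3: x = 0.234, y = 0.265
  4: x = 0.374, y = 0.168

y_1 = 0.271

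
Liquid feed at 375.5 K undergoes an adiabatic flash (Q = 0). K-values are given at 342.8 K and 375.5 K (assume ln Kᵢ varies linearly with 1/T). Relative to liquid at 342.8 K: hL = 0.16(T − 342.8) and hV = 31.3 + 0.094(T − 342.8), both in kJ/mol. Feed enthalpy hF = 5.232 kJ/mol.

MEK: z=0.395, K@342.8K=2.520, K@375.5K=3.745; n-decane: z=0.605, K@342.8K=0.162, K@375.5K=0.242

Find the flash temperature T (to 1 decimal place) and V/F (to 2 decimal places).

Adiabatic flash: solve Rachford–Rice at each trial T, then check hF = ψ·hV(T) + (1−ψ)·hL(T).
  T = 342.8 K: K = (2.520, 0.162), RR gives ψ = 0.073, H_out = 2.295 kJ/mol
  T = 375.5 K: K = (3.745, 0.242), RR gives ψ = 0.301, H_out = 13.995 kJ/mol
  T = 359.1 K: K = (3.098, 0.200), RR gives ψ = 0.205, H_out = 8.810 kJ/mol
  T = 351.0 K: K = (2.803, 0.180), RR gives ψ = 0.146, H_out = 5.813 kJ/mol
  T = 346.9 K: K = (2.659, 0.171), RR gives ψ = 0.112, H_out = 4.128 kJ/mol
  T = 348.9 K: K = (2.729, 0.176), RR gives ψ = 0.129, H_out = 4.966 kJ/mol
Linear interpolation between T = 348.9 (H_out = 4.966) and T = 351.0 (H_out = 5.813) on hF = 5.232 gives T ≈ 349.6 K, at which ψ = 0.13.

T = 349.6 K, V/F = 0.13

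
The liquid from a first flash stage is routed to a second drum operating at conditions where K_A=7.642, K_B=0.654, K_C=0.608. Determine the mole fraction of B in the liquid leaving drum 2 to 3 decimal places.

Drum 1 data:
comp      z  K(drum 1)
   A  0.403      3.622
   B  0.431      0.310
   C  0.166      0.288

x_B (drum 2) = 0.678

Drum 1:
Rachford–Rice: g(ψ₁) = Σ zᵢ(Kᵢ−1)/(1+ψ₁(Kᵢ−1)) = 0.
Feasibility: ΣzᵢKᵢ = 1.641, Σzᵢ/Kᵢ = 2.078 — both > 1, two phases present.
Iterate (Newton) starting at ψ₁ = 0.44:
  ψ₁ = 0.440: g = -0.1085, g' = -1.199 → ψ₁ = 0.349
  ψ₁ = 0.349: g = 0.0022, g' = -1.260 → ψ₁ = 0.351
Converged at ψ₁ = 0.351.
Drum-1 compositions:
  A: x = 0.210, y = 0.760
  B: x = 0.569, y = 0.176
  C: x = 0.221, y = 0.064
Drum-2 feed = drum-1 liquid: z₂ = (0.2098, 0.5688, 0.2213).
Drum 2:
Iterate (Newton) starting at ψ₂ = 0.69:
  ψ₂ = 0.690: g = -0.1279, g' = -0.478 → ψ₂ = 0.423
  ψ₂ = 0.423: g = 0.0315, g' = -0.781 → ψ₂ = 0.463
  ψ₂ = 0.463: g = 0.0016, g' = -0.705 → ψ₂ = 0.465
Converged at ψ₂ = 0.465.
  A: x = 0.051, y = 0.392
  B: x = 0.678, y = 0.443
  C: x = 0.271, y = 0.165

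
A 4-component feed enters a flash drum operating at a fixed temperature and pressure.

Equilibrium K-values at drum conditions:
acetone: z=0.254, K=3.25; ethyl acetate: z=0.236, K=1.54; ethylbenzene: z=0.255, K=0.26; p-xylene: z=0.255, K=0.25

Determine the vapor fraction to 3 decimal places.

ψ = 0.261

Newton–Raphson from ψ = 0.33:
  ψ = 0.330: g = -0.0677, g' = -0.971 → ψ = 0.260
  ψ = 0.260: g = 0.0008, g' = -1.000 → ψ = 0.261
Converged at ψ = 0.261.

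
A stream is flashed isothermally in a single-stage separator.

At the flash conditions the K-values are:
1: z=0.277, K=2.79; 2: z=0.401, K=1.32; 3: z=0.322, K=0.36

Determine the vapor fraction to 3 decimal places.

ψ = 0.621

Let ψ = V/F and solve Σ zᵢ(Kᵢ−1)/(1+ψ(Kᵢ−1)) = 0.
Check two-phase: ΣzᵢKᵢ = 1.418 > 1 and Σzᵢ/Kᵢ = 1.298 > 1, so g(0) = 0.418 > 0 and g(1) = -0.298 < 0.
Newton iteration, ψ⁰ = 0.5:
  ψ = 0.500: g = 0.0692, g' = -0.563 → ψ = 0.623
  ψ = 0.623: g = -0.0013, g' = -0.592 → ψ = 0.621
Converged at ψ = 0.621.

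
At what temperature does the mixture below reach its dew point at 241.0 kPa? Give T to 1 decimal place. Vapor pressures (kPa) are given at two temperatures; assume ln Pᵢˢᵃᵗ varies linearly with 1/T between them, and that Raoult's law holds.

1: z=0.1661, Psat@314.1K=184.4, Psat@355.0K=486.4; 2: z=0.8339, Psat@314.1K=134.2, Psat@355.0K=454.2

T = 331.5 K

Dew-point temperature: Σzᵢ·P/Pᵢˢᵃᵗ(T) = 1. Interpolate ln Pᵢˢᵃᵗ = aᵢ + bᵢ/T.
  T = 314.1 K: ΣzᵢP/Pᵢˢᵃᵗ = 1.7146
  T = 355.0 K: ΣzᵢP/Pᵢˢᵃᵗ = 0.5248
  T = 334.6 K: ΣzᵢP/Pᵢˢᵃᵗ = 0.9127
  T = 324.4 K: ΣzᵢP/Pᵢˢᵃᵗ = 1.2363
  T = 329.5 K: ΣzᵢP/Pᵢˢᵃᵗ = 1.0597
  T = 332.1 K: ΣzᵢP/Pᵢˢᵃᵗ = 0.9814
Interpolating between 329.5 K and 332.1 K gives T ≈ 331.5 K.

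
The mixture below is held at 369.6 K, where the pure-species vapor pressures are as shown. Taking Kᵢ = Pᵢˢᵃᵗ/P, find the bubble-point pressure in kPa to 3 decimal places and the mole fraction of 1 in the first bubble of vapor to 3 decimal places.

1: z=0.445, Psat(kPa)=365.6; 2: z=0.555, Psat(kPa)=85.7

Pbub = 210.256 kPa, y_1 = 0.774

At the bubble point ψ → 0, so ΣzᵢKᵢ = 1 with Kᵢ = Pᵢˢᵃᵗ/P ⇒ P = ΣzᵢPᵢˢᵃᵗ.
P = 0.445·365.6 + 0.555·85.7 = 210.256 kPa
yᵢ = zᵢPᵢˢᵃᵗ/P ⇒ y_1 = 0.445·365.6/210.256 = 0.774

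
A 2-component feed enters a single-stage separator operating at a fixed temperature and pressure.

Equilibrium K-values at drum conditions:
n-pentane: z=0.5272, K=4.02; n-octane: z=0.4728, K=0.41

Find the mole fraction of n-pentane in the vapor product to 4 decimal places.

y_n-pentane = 0.6570

Let ψ = V/F and solve Σ zᵢ(Kᵢ−1)/(1+ψ(Kᵢ−1)) = 0.
Check two-phase: ΣzᵢKᵢ = 2.3132 > 1 and Σzᵢ/Kᵢ = 1.2843 > 1, so g(0) = 1.3132 > 0 and g(1) = -0.2843 < 0.
Iterate (Newton) starting at ψ = 0.5:
  ψ = 0.5000: g = 0.23864, g' = -1.0943 → ψ = 0.7181
  ψ = 0.7181: g = 0.01847, g' = -0.9744 → ψ = 0.7370
Converged at ψ = 0.7370.
Compositions from xᵢ = zᵢ/(1+ψ(Kᵢ−1)), yᵢ = Kᵢxᵢ:
  n-pentane: x = 0.1634, y = 0.6570
  n-octane: x = 0.8366, y = 0.3430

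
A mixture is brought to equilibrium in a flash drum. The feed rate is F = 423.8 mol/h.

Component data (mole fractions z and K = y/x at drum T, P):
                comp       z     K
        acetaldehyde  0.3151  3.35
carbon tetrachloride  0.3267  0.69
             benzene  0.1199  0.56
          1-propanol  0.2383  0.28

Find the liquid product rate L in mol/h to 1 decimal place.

L = 275.0 mol/h

Let ψ = V/F and solve Σ zᵢ(Kᵢ−1)/(1+ψ(Kᵢ−1)) = 0.
g(0) = ΣzᵢKᵢ − 1 = 0.4149 and g(1) = 1 − Σzᵢ/Kᵢ = -0.6327, so a root lies in (0, 1).
Newton iteration, ψ⁰ = 0.58:
  ψ = 0.5800: g = -0.17555, g' = -0.7644 → ψ = 0.3503
  ψ = 0.3503: g = 0.00068, g' = -0.8163 → ψ = 0.3512
Converged at ψ = 0.3512.
Then V = ψ·F = 0.3512·423.8 = 148.8 mol/h and L = F − V = 275.0 mol/h.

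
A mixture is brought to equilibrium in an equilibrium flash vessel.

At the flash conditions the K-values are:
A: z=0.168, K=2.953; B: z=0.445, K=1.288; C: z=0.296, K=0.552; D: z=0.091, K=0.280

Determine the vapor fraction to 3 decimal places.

Rachford–Rice: g(ψ) = Σ zᵢ(Kᵢ−1)/(1+ψ(Kᵢ−1)) = 0.
Feasibility: ΣzᵢKᵢ = 1.258, Σzᵢ/Kᵢ = 1.264 — both > 1, two phases present.
Iterate (Newton) starting at ψ = 0.5:
  ψ = 0.500: g = 0.0048, g' = -0.406 → ψ = 0.512
Converged at ψ = 0.512.

ψ = 0.512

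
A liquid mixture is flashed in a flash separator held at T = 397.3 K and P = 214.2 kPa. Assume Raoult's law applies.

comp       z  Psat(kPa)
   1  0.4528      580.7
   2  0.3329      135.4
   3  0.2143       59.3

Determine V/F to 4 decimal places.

Raoult's law: Kᵢ = Pᵢˢᵃᵗ/P = Pᵢˢᵃᵗ/214.2.
  K_1 = 580.7/214.2 = 2.711018, K_2 = 135.4/214.2 = 0.632120, K_3 = 59.3/214.2 = 0.276844
Material balance + equilibrium reduce to Σ zᵢ(Kᵢ−1)/(1+V/F(Kᵢ−1)) = 0.
Feasibility: ΣzᵢKᵢ = 1.4973, Σzᵢ/Kᵢ = 1.4677 — both > 1, two phases present.
Newton–Raphson from V/F = 0.5:
  V/F = 0.5000: g = 0.02473, g' = -0.7276 → V/F = 0.5340
Converged at V/F = 0.5340.

V/F = 0.5340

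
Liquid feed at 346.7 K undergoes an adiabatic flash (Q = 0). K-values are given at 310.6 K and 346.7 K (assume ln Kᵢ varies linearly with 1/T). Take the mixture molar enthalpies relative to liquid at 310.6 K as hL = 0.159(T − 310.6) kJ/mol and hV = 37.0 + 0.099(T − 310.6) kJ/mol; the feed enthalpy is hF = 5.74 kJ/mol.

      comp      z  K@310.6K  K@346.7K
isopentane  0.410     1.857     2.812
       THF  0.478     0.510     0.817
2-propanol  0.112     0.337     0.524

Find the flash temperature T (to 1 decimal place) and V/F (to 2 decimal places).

Adiabatic flash: solve Rachford–Rice at each trial T, then check hF = ψ·hV(T) + (1−ψ)·hL(T).
  T = 310.6 K: K = (1.857, 0.510, 0.337), RR gives ψ = 0.095, H_out = 3.516 kJ/mol
  T = 346.7 K: K = (2.812, 0.817, 0.524), RR gives ψ = 1.000, H_out = 40.574 kJ/mol
  T = 328.6 K: K = (2.310, 0.653, 0.425), RR gives ψ = 0.583, H_out = 23.813 kJ/mol
  T = 319.6 K: K = (2.078, 0.579, 0.380), RR gives ψ = 0.341, H_out = 13.881 kJ/mol
  T = 315.1 K: K = (1.966, 0.544, 0.358), RR gives ψ = 0.221, H_out = 8.846 kJ/mol
  T = 312.9 K: K = (1.912, 0.527, 0.348), RR gives ψ = 0.161, H_out = 6.291 kJ/mol
Linear interpolation between T = 310.6 (H_out = 3.516) and T = 312.9 (H_out = 6.291) on hF = 5.74 gives T ≈ 312.4 K, at which ψ = 0.15.

T = 312.4 K, V/F = 0.15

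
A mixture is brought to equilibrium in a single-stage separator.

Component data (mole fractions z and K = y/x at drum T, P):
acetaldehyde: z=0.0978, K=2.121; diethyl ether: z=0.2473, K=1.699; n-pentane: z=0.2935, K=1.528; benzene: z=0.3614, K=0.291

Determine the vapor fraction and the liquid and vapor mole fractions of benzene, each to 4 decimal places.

Let ψ = V/F and solve Σ zᵢ(Kᵢ−1)/(1+ψ(Kᵢ−1)) = 0.
Check two-phase: ΣzᵢKᵢ = 1.1812 > 1 and Σzᵢ/Kᵢ = 1.6257 > 1, so g(0) = 0.1812 > 0 and g(1) = -0.6257 < 0.
Newton–Raphson from ψ = 0.62:
  ψ = 0.6200: g = -0.15519, g' = -0.7265 → ψ = 0.4064
  ψ = 0.4064: g = -0.02240, g' = -0.5452 → ψ = 0.3653
  ψ = 0.3653: g = -0.00039, g' = -0.5269 → ψ = 0.3645
Converged at ψ = 0.3645.
Compositions from xᵢ = zᵢ/(1+ψ(Kᵢ−1)), yᵢ = Kᵢxᵢ:
  acetaldehyde: x = 0.0694, y = 0.1473
  diethyl ether: x = 0.1971, y = 0.3348
  n-pentane: x = 0.2461, y = 0.3761
  benzene: x = 0.4874, y = 0.1418

ψ = 0.3645, x_benzene = 0.4874, y_benzene = 0.1418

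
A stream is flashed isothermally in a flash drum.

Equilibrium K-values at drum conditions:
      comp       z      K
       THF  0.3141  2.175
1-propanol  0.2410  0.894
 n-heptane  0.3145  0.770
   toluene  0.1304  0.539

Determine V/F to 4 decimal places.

V/F = 0.6997

Material balance + equilibrium reduce to Σ zᵢ(Kᵢ−1)/(1+V/F(Kᵢ−1)) = 0.
g(0) = ΣzᵢKᵢ − 1 = 0.2111 and g(1) = 1 − Σzᵢ/Kᵢ = -0.0644, so a root lies in (0, 1).
Newton–Raphson from V/F = 0.43:
  V/F = 0.4300: g = 0.06317, g' = -0.2580 → V/F = 0.6749
  V/F = 0.6749: g = 0.00544, g' = -0.2197 → V/F = 0.6996
  V/F = 0.6996: g = 0.00002, g' = -0.2178 → V/F = 0.6997
Converged at V/F = 0.6997.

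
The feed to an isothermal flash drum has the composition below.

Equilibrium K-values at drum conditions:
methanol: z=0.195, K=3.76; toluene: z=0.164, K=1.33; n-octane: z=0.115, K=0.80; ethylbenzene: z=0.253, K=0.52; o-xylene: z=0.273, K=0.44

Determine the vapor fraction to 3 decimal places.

ψ = 0.290

Material balance + equilibrium reduce to Σ zᵢ(Kᵢ−1)/(1+ψ(Kᵢ−1)) = 0.
g(0) = ΣzᵢKᵢ − 1 = 0.295 and g(1) = 1 − Σzᵢ/Kᵢ = -0.426, so a root lies in (0, 1).
Newton–Raphson from ψ = 0.63:
  ψ = 0.630: g = -0.1953, g' = -0.540 → ψ = 0.269
  ψ = 0.269: g = 0.0151, g' = -0.705 → ψ = 0.290
Converged at ψ = 0.290.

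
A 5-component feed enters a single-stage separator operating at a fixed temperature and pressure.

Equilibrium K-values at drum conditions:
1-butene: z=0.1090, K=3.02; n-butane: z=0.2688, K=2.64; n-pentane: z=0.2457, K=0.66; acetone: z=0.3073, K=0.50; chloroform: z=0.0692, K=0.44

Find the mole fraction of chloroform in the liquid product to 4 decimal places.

Iterate (Newton) starting at ψ = 0.5:
  ψ = 0.5000: g = -0.00758, g' = -0.5480 → ψ = 0.4862
Converged at ψ = 0.4862.
Compositions from xᵢ = zᵢ/(1+ψ(Kᵢ−1)), yᵢ = Kᵢxᵢ:
  1-butene: x = 0.0550, y = 0.1661
  n-butane: x = 0.1495, y = 0.3948
  n-pentane: x = 0.2944, y = 0.1943
  acetone: x = 0.4060, y = 0.2030
  chloroform: x = 0.0951, y = 0.0418

x_chloroform = 0.0951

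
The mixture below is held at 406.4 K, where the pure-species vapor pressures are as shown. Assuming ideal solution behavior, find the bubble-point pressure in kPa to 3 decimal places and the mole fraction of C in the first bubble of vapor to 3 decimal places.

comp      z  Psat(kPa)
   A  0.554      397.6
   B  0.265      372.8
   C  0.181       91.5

At the bubble point ψ → 0, so ΣzᵢKᵢ = 1 with Kᵢ = Pᵢˢᵃᵗ/P ⇒ P = ΣzᵢPᵢˢᵃᵗ.
P = 0.554·397.6 + 0.265·372.8 + 0.181·91.5 = 335.624 kPa
yᵢ = zᵢPᵢˢᵃᵗ/P ⇒ y_C = 0.181·91.5/335.624 = 0.049

Pbub = 335.624 kPa, y_C = 0.049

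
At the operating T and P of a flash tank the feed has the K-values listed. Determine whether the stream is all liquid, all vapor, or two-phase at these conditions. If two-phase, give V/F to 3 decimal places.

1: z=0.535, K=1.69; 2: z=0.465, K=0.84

all vapor

ΣzᵢKᵢ = 1.295; Σzᵢ/Kᵢ = 0.870.
Since Σzᵢ/Kᵢ < 1 the mixture is above its dew point — single vapor phase.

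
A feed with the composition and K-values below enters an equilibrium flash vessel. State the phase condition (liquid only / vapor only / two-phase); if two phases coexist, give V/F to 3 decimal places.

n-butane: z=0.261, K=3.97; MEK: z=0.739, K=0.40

ΣzᵢKᵢ = 1.332; Σzᵢ/Kᵢ = 1.913.
Both exceed 1, so a two-phase solution exists.
Let ψ = V/F and solve Σ zᵢ(Kᵢ−1)/(1+ψ(Kᵢ−1)) = 0.
Binary case is linear: z₁(K₁−1)(1+ψ(K₂−1)) + z₂(K₂−1)(1+ψ(K₁−1)) = 0
⇒ ψ = [z₁(K₁−1)+z₂(K₂−1)] / [−(K₁−1)(K₂−1)] = 0.3318/1.7820 = 0.186

two-phase, V/F = 0.186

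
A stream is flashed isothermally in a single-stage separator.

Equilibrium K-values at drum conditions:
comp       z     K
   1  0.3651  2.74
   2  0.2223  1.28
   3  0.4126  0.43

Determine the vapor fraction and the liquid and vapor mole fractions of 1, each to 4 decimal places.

Let ψ = V/F and solve Σ zᵢ(Kᵢ−1)/(1+ψ(Kᵢ−1)) = 0.
Check two-phase: ΣzᵢKᵢ = 1.4623 > 1 and Σzᵢ/Kᵢ = 1.2665 > 1, so g(0) = 0.4623 > 0 and g(1) = -0.2665 < 0.
Newton–Raphson from ψ = 0.5:
  ψ = 0.5000: g = 0.06539, g' = -0.5917 → ψ = 0.6105
  ψ = 0.6105: g = 0.00050, g' = -0.5879 → ψ = 0.6114
Converged at ψ = 0.6114.
Compositions from xᵢ = zᵢ/(1+ψ(Kᵢ−1)), yᵢ = Kᵢxᵢ:
  1: x = 0.1769, y = 0.4847
  2: x = 0.1898, y = 0.2430
  3: x = 0.6333, y = 0.2723

ψ = 0.6114, x_1 = 0.1769, y_1 = 0.4847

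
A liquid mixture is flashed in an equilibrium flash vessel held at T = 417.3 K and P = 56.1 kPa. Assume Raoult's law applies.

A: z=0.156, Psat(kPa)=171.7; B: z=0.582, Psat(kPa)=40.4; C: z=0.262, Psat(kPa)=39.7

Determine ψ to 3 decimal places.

Raoult's law: Kᵢ = Pᵢˢᵃᵗ/P = Pᵢˢᵃᵗ/56.1.
  K_A = 171.7/56.1 = 3.06061, K_B = 40.4/56.1 = 0.72014, K_C = 39.7/56.1 = 0.70766
Iterate (Newton) starting at ψ = 0.57:
  ψ = 0.570: g = -0.1379, g' = -0.237 → ψ = 0.000
  ψ = 0.000: g = 0.0820, g' = -0.730 → ψ = 0.112
  ψ = 0.112: g = 0.0137, g' = -0.509 → ψ = 0.139
  ψ = 0.139: g = 0.0005, g' = -0.474 → ψ = 0.140
Converged at ψ = 0.140.

ψ = 0.140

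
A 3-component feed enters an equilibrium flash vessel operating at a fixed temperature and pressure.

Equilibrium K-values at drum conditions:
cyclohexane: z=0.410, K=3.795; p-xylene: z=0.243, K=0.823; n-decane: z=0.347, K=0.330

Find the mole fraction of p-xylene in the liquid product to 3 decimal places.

x_p-xylene = 0.271

Newton iteration, ψ⁰ = 0.62:
  ψ = 0.620: g = -0.0267, g' = -0.894 → ψ = 0.590
Converged at ψ = 0.590.
Compositions from xᵢ = zᵢ/(1+ψ(Kᵢ−1)), yᵢ = Kᵢxᵢ:
  cyclohexane: x = 0.155, y = 0.587
  p-xylene: x = 0.271, y = 0.223
  n-decane: x = 0.574, y = 0.189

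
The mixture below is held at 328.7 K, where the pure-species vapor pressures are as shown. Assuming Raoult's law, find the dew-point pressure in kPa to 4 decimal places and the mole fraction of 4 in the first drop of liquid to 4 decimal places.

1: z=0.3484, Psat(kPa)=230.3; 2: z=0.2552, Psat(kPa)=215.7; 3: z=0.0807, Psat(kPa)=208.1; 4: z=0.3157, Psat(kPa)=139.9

Pdew = 187.2540 kPa, x_4 = 0.4226

At the dew point ψ → 1, so Σzᵢ/Kᵢ = 1 with Kᵢ = Pᵢˢᵃᵗ/P ⇒ 1/P = Σzᵢ/Pᵢˢᵃᵗ.
1/P = 0.3484/230.3 + 0.2552/215.7 + 0.0807/208.1 + 0.3157/139.9 = 0.0053403 ⇒ P = 187.2540 kPa
xᵢ = zᵢP/Pᵢˢᵃᵗ ⇒ x_4 = 0.3157·187.2540/139.9 = 0.4226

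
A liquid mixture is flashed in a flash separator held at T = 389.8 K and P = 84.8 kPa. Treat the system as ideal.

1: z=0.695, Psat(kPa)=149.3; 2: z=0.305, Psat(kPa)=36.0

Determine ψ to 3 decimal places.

Raoult's law: Kᵢ = Pᵢˢᵃᵗ/P = Pᵢˢᵃᵗ/84.8.
  K_1 = 149.3/84.8 = 1.76061, K_2 = 36.0/84.8 = 0.42453
Let ψ = V/F and solve Σ zᵢ(Kᵢ−1)/(1+ψ(Kᵢ−1)) = 0.
Feasibility: ΣzᵢKᵢ = 1.353, Σzᵢ/Kᵢ = 1.113 — both > 1, two phases present.
Binary case is linear: z₁(K₁−1)(1+ψ(K₂−1)) + z₂(K₂−1)(1+ψ(K₁−1)) = 0
⇒ ψ = [z₁(K₁−1)+z₂(K₂−1)] / [−(K₁−1)(K₂−1)] = 0.3531/0.4377 = 0.807

ψ = 0.807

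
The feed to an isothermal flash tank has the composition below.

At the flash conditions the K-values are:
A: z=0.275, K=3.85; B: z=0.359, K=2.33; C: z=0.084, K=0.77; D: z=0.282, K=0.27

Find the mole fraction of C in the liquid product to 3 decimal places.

Newton iteration, β⁰ = 0.5:
  β = 0.500: g = 0.2639, g' = -0.987 → β = 0.767
  β = 0.767: g = -0.0093, g' = -1.159 → β = 0.759
Converged at β = 0.759.
Compositions from xᵢ = zᵢ/(1+β(Kᵢ−1)), yᵢ = Kᵢxᵢ:
  A: x = 0.087, y = 0.335
  B: x = 0.179, y = 0.416
  C: x = 0.102, y = 0.078
  D: x = 0.633, y = 0.171

x_C = 0.102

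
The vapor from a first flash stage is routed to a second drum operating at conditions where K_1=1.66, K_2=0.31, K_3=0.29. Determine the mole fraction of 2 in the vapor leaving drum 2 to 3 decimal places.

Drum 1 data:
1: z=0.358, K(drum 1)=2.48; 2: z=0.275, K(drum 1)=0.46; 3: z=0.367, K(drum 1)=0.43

y_2 (drum 2) = 0.066

Drum 1:
Material balance + equilibrium reduce to Σ zᵢ(Kᵢ−1)/(1+ψ₁(Kᵢ−1)) = 0.
g(0) = ΣzᵢKᵢ − 1 = 0.172 and g(1) = 1 − Σzᵢ/Kᵢ = -0.596, so a root lies in (0, 1).
Iterate (Newton) starting at ψ₁ = 0.45:
  ψ₁ = 0.450: g = -0.1595, g' = -0.638 → ψ₁ = 0.200
  ψ₁ = 0.200: g = 0.0062, g' = -0.719 → ψ₁ = 0.209
Converged at ψ₁ = 0.209.
Drum-1 compositions:
  1: x = 0.274, y = 0.678
  2: x = 0.310, y = 0.143
  3: x = 0.417, y = 0.179
Drum-2 feed = drum-1 vapor: z₂ = (0.6783, 0.1426, 0.1791).
Drum 2:
Material balance + equilibrium reduce to Σ zᵢ(Kᵢ−1)/(1+ψ₂(Kᵢ−1)) = 0.
Feasibility: ΣzᵢKᵢ = 1.222, Σzᵢ/Kᵢ = 1.486 — both > 1, two phases present.
Newton iteration, ψ₂⁰ = 0.44:
  ψ₂ = 0.440: g = 0.0207, g' = -0.508 → ψ₂ = 0.481
  ψ₂ = 0.481: g = -0.0004, g' = -0.530 → ψ₂ = 0.480
Converged at ψ₂ = 0.480.
  1: x = 0.515, y = 0.855
  2: x = 0.213, y = 0.066
  3: x = 0.272, y = 0.079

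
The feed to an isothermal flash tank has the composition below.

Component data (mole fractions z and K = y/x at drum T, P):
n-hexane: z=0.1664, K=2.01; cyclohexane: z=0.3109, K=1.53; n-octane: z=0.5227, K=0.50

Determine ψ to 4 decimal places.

ψ = 0.1955

Material balance + equilibrium reduce to Σ zᵢ(Kᵢ−1)/(1+ψ(Kᵢ−1)) = 0.
Feasibility: ΣzᵢKᵢ = 1.0715, Σzᵢ/Kᵢ = 1.3314 — both > 1, two phases present.
Newton–Raphson from ψ = 0.5:
  ψ = 0.5000: g = -0.10654, g' = -0.3618 → ψ = 0.2056
  ψ = 0.2056: g = -0.00353, g' = -0.3497 → ψ = 0.1955
Converged at ψ = 0.1955.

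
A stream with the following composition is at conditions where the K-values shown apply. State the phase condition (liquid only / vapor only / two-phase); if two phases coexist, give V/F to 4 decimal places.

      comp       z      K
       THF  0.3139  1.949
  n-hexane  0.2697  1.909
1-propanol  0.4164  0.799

vapor only

ΣzᵢKᵢ = 1.4594; Σzᵢ/Kᵢ = 0.8235.
Since Σzᵢ/Kᵢ < 1 the mixture is above its dew point — single vapor phase.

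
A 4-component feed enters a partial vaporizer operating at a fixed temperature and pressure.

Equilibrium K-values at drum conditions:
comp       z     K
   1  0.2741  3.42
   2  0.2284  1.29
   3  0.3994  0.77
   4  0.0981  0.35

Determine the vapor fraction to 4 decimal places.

ψ = 0.8813

Let ψ = V/F and solve Σ zᵢ(Kᵢ−1)/(1+ψ(Kᵢ−1)) = 0.
Feasibility: ΣzᵢKᵢ = 1.5739, Σzᵢ/Kᵢ = 1.0562 — both > 1, two phases present.
Iterate (Newton) starting at ψ = 0.5:
  ψ = 0.5000: g = 0.15973, g' = -0.4613 → ψ = 0.8463
  ψ = 0.8463: g = 0.01502, g' = -0.4225 → ψ = 0.8818
  ψ = 0.8818: g = -0.00023, g' = -0.4364 → ψ = 0.8813
Converged at ψ = 0.8813.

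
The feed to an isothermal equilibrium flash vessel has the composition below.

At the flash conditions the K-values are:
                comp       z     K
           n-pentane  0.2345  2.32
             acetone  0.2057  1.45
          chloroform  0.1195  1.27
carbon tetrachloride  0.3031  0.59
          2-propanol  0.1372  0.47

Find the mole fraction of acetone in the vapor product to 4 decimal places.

Newton iteration, β⁰ = 0.55:
  β = 0.5500: g = 0.01855, g' = -0.3322 → β = 0.6058
  β = 0.6058: g = 0.00002, g' = -0.3321 → β = 0.6059
Converged at β = 0.6059.
Compositions from xᵢ = zᵢ/(1+β(Kᵢ−1)), yᵢ = Kᵢxᵢ:
  n-pentane: x = 0.1303, y = 0.3023
  acetone: x = 0.1616, y = 0.2344
  chloroform: x = 0.1027, y = 0.1304
  carbon tetrachloride: x = 0.4033, y = 0.2379
  2-propanol: x = 0.2021, y = 0.0950

y_acetone = 0.2344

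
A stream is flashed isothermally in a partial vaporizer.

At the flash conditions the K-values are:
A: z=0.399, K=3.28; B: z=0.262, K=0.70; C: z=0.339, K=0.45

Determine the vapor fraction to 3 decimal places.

ψ = 0.616

Rachford–Rice: g(ψ) = Σ zᵢ(Kᵢ−1)/(1+ψ(Kᵢ−1)) = 0.
Check two-phase: ΣzᵢKᵢ = 1.645 > 1 and Σzᵢ/Kᵢ = 1.249 > 1, so g(0) = 0.645 > 0 and g(1) = -0.249 < 0.
Iterate (Newton) starting at ψ = 0.5:
  ψ = 0.500: g = 0.0755, g' = -0.681 → ψ = 0.611
  ψ = 0.611: g = 0.0032, g' = -0.630 → ψ = 0.616
Converged at ψ = 0.616.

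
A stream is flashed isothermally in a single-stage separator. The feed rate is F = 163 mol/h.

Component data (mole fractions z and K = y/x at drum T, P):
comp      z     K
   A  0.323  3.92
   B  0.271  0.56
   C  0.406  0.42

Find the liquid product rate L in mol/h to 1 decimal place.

Let ψ = V/F and solve Σ zᵢ(Kᵢ−1)/(1+ψ(Kᵢ−1)) = 0.
g(0) = ΣzᵢKᵢ − 1 = 0.588 and g(1) = 1 − Σzᵢ/Kᵢ = -0.533, so a root lies in (0, 1).
Newton–Raphson from ψ = 0.32:
  ψ = 0.320: g = 0.0596, g' = -1.013 → ψ = 0.379
  ψ = 0.379: g = 0.0029, g' = -0.921 → ψ = 0.382
Converged at ψ = 0.382.
Then V = ψ·F = 0.3820·163 = 62.3 mol/h and L = F − V = 100.7 mol/h.

L = 100.7 mol/h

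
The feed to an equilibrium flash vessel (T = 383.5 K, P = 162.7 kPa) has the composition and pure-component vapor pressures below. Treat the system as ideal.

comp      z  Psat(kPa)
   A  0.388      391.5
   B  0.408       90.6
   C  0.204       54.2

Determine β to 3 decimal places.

Raoult's law: Kᵢ = Pᵢˢᵃᵗ/P = Pᵢˢᵃᵗ/162.7.
  K_A = 391.5/162.7 = 2.40627, K_B = 90.6/162.7 = 0.55685, K_C = 54.2/162.7 = 0.33313
Let β = V/F and solve Σ zᵢ(Kᵢ−1)/(1+β(Kᵢ−1)) = 0.
Feasibility: ΣzᵢKᵢ = 1.229, Σzᵢ/Kᵢ = 1.506 — both > 1, two phases present.
Newton–Raphson from β = 0.5:
  β = 0.500: g = -0.1160, g' = -0.601 → β = 0.307
  β = 0.307: g = 0.0008, g' = -0.625 → β = 0.308
Converged at β = 0.308.

β = 0.308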